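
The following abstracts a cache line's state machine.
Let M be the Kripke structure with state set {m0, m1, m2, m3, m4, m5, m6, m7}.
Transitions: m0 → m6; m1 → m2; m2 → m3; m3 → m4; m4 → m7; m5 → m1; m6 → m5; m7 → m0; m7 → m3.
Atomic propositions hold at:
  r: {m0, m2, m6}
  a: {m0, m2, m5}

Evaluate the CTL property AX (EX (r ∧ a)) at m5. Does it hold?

Yes

Sat(r ∧ a) = {m0, m2}
Sat(EX (r ∧ a)) = {s : some successor in {m0, m2}} = {m1, m7}
Sat(AX (EX (r ∧ a))) = {s : every successor in {m1, m7}} = {m4, m5}
m5 ∈ Sat(AX (EX (r ∧ a))) = {m4, m5}, so the formula holds at m5.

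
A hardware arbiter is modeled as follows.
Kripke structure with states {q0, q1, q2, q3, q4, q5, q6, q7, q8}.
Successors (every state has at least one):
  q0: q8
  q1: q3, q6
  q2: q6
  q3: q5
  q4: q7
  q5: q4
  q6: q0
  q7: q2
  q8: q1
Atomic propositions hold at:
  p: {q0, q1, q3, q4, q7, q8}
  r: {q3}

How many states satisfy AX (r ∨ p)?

5

Sat(r ∨ p) = {q0, q1, q3, q4, q7, q8}
Sat(AX (r ∨ p)) = {s : every successor in {q0, q1, q3, q4, q7, q8}} = {q0, q4, q5, q6, q8}
|Sat(AX (r ∨ p))| = |{q0, q4, q5, q6, q8}| = 5.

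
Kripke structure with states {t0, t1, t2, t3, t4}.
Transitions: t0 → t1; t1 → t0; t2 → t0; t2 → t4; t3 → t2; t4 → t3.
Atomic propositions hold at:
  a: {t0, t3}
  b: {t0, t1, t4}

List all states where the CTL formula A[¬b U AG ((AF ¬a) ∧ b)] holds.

Sat(¬b) = {t2, t3}
Sat(¬a) = {t1, t2, t4}
AF ¬a: least fixpoint, start Z0 = {t1, t2, t4}, add states with every successor in Z. Z1 = {t0, t1, t2, t3, t4}; fixed.
Sat(AF ¬a) = {t0, t1, t2, t3, t4}
Sat((AF ¬a) ∧ b) = {t0, t1, t4}
AG ((AF ¬a) ∧ b): greatest fixpoint, start Z0 = {t0, t1, t4}, keep only states in Sat with every successor in Z. Z1 = {t0, t1}; fixed.
Sat(AG ((AF ¬a) ∧ b)) = {t0, t1}
A[¬b U AG ((AF ¬a) ∧ b)]: least fixpoint, start Z0 = Sat(AG ((AF ¬a) ∧ b)) = {t0, t1}, add states in Sat(¬b) with every successor in Z. Already a fixed point.
Sat(A[¬b U AG ((AF ¬a) ∧ b)]) = {t0, t1}

{t0, t1}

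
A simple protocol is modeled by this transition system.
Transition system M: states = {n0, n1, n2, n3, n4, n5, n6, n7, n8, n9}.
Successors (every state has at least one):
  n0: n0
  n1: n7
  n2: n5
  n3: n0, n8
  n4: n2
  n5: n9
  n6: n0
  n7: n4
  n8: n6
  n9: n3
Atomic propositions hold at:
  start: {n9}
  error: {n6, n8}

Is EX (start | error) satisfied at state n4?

No

Sat(start | error) = {n6, n8, n9}
Sat(EX (start | error)) = {s : some successor in {n6, n8, n9}} = {n3, n5, n8}
n4 ∉ Sat(EX (start | error)) = {n3, n5, n8}, so the formula does not hold at n4.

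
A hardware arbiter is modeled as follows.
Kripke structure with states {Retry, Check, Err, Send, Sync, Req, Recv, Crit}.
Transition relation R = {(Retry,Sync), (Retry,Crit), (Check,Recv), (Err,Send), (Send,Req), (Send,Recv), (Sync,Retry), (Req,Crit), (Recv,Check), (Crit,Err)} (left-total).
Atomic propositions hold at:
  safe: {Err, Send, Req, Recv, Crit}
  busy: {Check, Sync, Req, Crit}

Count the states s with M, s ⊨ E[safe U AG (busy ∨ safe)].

6

Sat(busy ∨ safe) = {Check, Err, Send, Sync, Req, Recv, Crit}
AG (busy ∨ safe): greatest fixpoint, start Z0 = {Check, Err, Send, Sync, Req, Recv, Crit}, keep only states in Sat with every successor in Z. Z1 = {Check, Err, Send, Req, Recv, Crit}; fixed.
Sat(AG (busy ∨ safe)) = {Check, Err, Send, Req, Recv, Crit}
E[safe U AG (busy ∨ safe)]: least fixpoint, start Z0 = Sat(AG (busy ∨ safe)) = {Check, Err, Send, Req, Recv, Crit}, add states in Sat(safe) with some successor in Z. Already a fixed point.
Sat(E[safe U AG (busy ∨ safe)]) = {Check, Err, Send, Req, Recv, Crit}
|Sat(E[safe U AG (busy ∨ safe)])| = |{Check, Err, Send, Req, Recv, Crit}| = 6.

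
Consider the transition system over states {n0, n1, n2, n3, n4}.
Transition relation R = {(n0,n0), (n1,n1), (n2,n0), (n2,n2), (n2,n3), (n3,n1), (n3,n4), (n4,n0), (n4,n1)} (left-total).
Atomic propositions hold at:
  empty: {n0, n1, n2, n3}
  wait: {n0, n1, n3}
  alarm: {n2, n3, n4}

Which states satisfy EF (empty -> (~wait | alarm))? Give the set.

{n2, n3, n4}

Sat(~wait) = {n2, n4}
Sat(~wait | alarm) = {n2, n3, n4}
Sat(empty -> (~wait | alarm)) = {n2, n3, n4}
EF (empty -> (~wait | alarm)): least fixpoint, start Z0 = {n2, n3, n4}, add states with some successor in Z. Already a fixed point.
Sat(EF (empty -> (~wait | alarm))) = {n2, n3, n4}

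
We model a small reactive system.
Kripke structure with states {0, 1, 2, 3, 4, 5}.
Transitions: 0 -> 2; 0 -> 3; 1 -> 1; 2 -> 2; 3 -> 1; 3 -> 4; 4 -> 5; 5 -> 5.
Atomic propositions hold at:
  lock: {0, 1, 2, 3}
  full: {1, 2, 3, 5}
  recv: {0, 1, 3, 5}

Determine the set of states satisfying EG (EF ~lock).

{0, 3, 4, 5}

Sat(~lock) = {4, 5}
EF ~lock: least fixpoint, start Z0 = {4, 5}, add states with some successor in Z. Z1 = {3, 4, 5}; Z2 = {0, 3, 4, 5}; fixed.
Sat(EF ~lock) = {0, 3, 4, 5}
EG (EF ~lock): greatest fixpoint, start Z0 = {0, 3, 4, 5}, keep only states in Sat with some successor in Z. Already a fixed point.
Sat(EG (EF ~lock)) = {0, 3, 4, 5}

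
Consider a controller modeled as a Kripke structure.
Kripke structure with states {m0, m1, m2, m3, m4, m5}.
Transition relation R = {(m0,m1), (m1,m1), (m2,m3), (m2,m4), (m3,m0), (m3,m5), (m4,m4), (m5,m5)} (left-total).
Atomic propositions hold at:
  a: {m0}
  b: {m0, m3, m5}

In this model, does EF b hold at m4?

No

EF b: least fixpoint, start Z0 = {m0, m3, m5}, add states with some successor in Z. Z1 = {m0, m2, m3, m5}; fixed.
Sat(EF b) = {m0, m2, m3, m5}
m4 ∉ Sat(EF b) = {m0, m2, m3, m5}, so the formula does not hold at m4.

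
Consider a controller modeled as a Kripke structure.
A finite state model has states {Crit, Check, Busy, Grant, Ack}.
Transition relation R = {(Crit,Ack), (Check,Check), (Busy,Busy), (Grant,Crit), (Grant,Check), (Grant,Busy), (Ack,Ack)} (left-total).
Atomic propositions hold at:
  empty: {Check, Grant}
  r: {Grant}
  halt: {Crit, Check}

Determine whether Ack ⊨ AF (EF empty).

EF empty: least fixpoint, start Z0 = {Check, Grant}, add states with some successor in Z. Already a fixed point.
Sat(EF empty) = {Check, Grant}
AF (EF empty): least fixpoint, start Z0 = {Check, Grant}, add states with every successor in Z. Already a fixed point.
Sat(AF (EF empty)) = {Check, Grant}
Ack ∉ Sat(AF (EF empty)) = {Check, Grant}, so the formula does not hold at Ack.

No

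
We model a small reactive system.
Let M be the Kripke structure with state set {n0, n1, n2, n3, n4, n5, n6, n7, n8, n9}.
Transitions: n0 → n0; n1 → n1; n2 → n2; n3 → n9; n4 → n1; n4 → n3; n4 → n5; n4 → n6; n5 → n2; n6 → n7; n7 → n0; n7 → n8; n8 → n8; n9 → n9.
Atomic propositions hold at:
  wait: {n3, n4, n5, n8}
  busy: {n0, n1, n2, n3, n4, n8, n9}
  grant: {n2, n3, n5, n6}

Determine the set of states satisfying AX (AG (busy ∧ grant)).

Sat(busy ∧ grant) = {n2, n3}
AG (busy ∧ grant): greatest fixpoint, start Z0 = {n2, n3}, keep only states in Sat with every successor in Z. Z1 = {n2}; fixed.
Sat(AG (busy ∧ grant)) = {n2}
Sat(AX (AG (busy ∧ grant))) = {s : every successor in {n2}} = {n2, n5}

{n2, n5}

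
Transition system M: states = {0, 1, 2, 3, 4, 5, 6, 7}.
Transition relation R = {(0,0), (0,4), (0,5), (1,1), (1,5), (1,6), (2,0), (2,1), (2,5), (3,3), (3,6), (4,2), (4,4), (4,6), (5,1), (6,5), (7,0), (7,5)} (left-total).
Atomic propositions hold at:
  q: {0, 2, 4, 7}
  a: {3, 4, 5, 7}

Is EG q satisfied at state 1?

No

EG q: greatest fixpoint, start Z0 = {0, 2, 4, 7}, keep only states in Sat with some successor in Z. Already a fixed point.
Sat(EG q) = {0, 2, 4, 7}
1 ∉ Sat(EG q) = {0, 2, 4, 7}, so the formula does not hold at 1.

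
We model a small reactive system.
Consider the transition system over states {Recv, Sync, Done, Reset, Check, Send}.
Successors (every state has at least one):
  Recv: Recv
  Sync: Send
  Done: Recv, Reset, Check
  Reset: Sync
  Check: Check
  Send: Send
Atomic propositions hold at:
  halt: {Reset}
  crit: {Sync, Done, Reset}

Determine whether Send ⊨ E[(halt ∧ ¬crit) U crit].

Sat(¬crit) = {Recv, Check, Send}
Sat(halt ∧ ¬crit) = ∅
E[(halt ∧ ¬crit) U crit]: least fixpoint, start Z0 = Sat(crit) = {Sync, Done, Reset}, add states in Sat(halt ∧ ¬crit) with some successor in Z. Already a fixed point.
Sat(E[(halt ∧ ¬crit) U crit]) = {Sync, Done, Reset}
Send ∉ Sat(E[(halt ∧ ¬crit) U crit]) = {Sync, Done, Reset}, so the formula does not hold at Send.

No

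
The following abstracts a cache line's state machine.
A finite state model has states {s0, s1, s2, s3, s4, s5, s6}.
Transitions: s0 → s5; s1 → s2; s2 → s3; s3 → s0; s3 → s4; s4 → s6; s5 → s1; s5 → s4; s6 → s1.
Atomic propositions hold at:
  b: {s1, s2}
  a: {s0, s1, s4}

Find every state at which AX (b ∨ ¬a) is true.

{s0, s1, s2, s4, s6}

Sat(¬a) = {s2, s3, s5, s6}
Sat(b ∨ ¬a) = {s1, s2, s3, s5, s6}
Sat(AX (b ∨ ¬a)) = {s : every successor in {s1, s2, s3, s5, s6}} = {s0, s1, s2, s4, s6}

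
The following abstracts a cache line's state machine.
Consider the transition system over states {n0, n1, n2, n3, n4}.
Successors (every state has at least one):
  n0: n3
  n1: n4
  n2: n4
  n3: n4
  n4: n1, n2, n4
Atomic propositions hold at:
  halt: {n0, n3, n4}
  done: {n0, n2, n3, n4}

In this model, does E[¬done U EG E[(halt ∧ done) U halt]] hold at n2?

Sat(¬done) = {n1}
Sat(halt ∧ done) = {n0, n3, n4}
E[(halt ∧ done) U halt]: least fixpoint, start Z0 = Sat(halt) = {n0, n3, n4}, add states in Sat(halt ∧ done) with some successor in Z. Already a fixed point.
Sat(E[(halt ∧ done) U halt]) = {n0, n3, n4}
EG E[(halt ∧ done) U halt]: greatest fixpoint, start Z0 = {n0, n3, n4}, keep only states in Sat with some successor in Z. Already a fixed point.
Sat(EG E[(halt ∧ done) U halt]) = {n0, n3, n4}
E[¬done U EG E[(halt ∧ done) U halt]]: least fixpoint, start Z0 = Sat(EG E[(halt ∧ done) U halt]) = {n0, n3, n4}, add states in Sat(¬done) with some successor in Z. Z1 = {n0, n1, n3, n4}; fixed.
Sat(E[¬done U EG E[(halt ∧ done) U halt]]) = {n0, n1, n3, n4}
n2 ∉ Sat(E[¬done U EG E[(halt ∧ done) U halt]]) = {n0, n1, n3, n4}, so the formula does not hold at n2.

No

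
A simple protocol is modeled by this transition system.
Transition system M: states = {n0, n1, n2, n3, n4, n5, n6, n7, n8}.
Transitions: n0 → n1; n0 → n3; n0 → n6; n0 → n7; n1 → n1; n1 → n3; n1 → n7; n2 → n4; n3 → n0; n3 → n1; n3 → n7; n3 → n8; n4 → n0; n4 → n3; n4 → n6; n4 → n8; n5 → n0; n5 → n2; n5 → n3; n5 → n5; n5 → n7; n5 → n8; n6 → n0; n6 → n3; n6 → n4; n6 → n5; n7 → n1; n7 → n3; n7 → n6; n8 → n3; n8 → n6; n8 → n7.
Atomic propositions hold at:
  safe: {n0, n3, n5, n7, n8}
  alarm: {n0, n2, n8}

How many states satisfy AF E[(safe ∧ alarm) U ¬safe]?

6

Sat(safe ∧ alarm) = {n0, n8}
Sat(¬safe) = {n1, n2, n4, n6}
E[(safe ∧ alarm) U ¬safe]: least fixpoint, start Z0 = Sat(¬safe) = {n1, n2, n4, n6}, add states in Sat(safe ∧ alarm) with some successor in Z. Z1 = {n0, n1, n2, n4, n6, n8}; fixed.
Sat(E[(safe ∧ alarm) U ¬safe]) = {n0, n1, n2, n4, n6, n8}
AF E[(safe ∧ alarm) U ¬safe]: least fixpoint, start Z0 = {n0, n1, n2, n4, n6, n8}, add states with every successor in Z. Already a fixed point.
Sat(AF E[(safe ∧ alarm) U ¬safe]) = {n0, n1, n2, n4, n6, n8}
|Sat(AF E[(safe ∧ alarm) U ¬safe])| = |{n0, n1, n2, n4, n6, n8}| = 6.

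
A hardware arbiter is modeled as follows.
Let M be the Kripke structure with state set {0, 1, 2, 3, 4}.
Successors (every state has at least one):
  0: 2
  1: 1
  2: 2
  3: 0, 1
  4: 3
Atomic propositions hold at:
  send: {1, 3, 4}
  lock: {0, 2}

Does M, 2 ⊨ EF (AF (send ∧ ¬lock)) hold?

No

Sat(¬lock) = {1, 3, 4}
Sat(send ∧ ¬lock) = {1, 3, 4}
AF (send ∧ ¬lock): least fixpoint, start Z0 = {1, 3, 4}, add states with every successor in Z. Already a fixed point.
Sat(AF (send ∧ ¬lock)) = {1, 3, 4}
EF (AF (send ∧ ¬lock)): least fixpoint, start Z0 = {1, 3, 4}, add states with some successor in Z. Already a fixed point.
Sat(EF (AF (send ∧ ¬lock))) = {1, 3, 4}
2 ∉ Sat(EF (AF (send ∧ ¬lock))) = {1, 3, 4}, so the formula does not hold at 2.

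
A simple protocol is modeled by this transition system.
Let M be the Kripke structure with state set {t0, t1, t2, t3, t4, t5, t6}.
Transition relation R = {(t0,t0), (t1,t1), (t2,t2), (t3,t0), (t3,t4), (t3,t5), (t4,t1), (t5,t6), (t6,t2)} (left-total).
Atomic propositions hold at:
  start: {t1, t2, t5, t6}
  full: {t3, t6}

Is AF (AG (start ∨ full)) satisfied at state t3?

No

Sat(start ∨ full) = {t1, t2, t3, t5, t6}
AG (start ∨ full): greatest fixpoint, start Z0 = {t1, t2, t3, t5, t6}, keep only states in Sat with every successor in Z. Z1 = {t1, t2, t5, t6}; fixed.
Sat(AG (start ∨ full)) = {t1, t2, t5, t6}
AF (AG (start ∨ full)): least fixpoint, start Z0 = {t1, t2, t5, t6}, add states with every successor in Z. Z1 = {t1, t2, t4, t5, t6}; fixed.
Sat(AF (AG (start ∨ full))) = {t1, t2, t4, t5, t6}
t3 ∉ Sat(AF (AG (start ∨ full))) = {t1, t2, t4, t5, t6}, so the formula does not hold at t3.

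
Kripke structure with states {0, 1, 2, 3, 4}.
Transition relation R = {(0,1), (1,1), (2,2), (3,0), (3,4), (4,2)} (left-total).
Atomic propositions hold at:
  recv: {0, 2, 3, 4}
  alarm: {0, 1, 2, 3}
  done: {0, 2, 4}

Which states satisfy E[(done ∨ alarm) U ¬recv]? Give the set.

{0, 1, 3}

Sat(done ∨ alarm) = {0, 1, 2, 3, 4}
Sat(¬recv) = {1}
E[(done ∨ alarm) U ¬recv]: least fixpoint, start Z0 = Sat(¬recv) = {1}, add states in Sat(done ∨ alarm) with some successor in Z. Z1 = {0, 1}; Z2 = {0, 1, 3}; fixed.
Sat(E[(done ∨ alarm) U ¬recv]) = {0, 1, 3}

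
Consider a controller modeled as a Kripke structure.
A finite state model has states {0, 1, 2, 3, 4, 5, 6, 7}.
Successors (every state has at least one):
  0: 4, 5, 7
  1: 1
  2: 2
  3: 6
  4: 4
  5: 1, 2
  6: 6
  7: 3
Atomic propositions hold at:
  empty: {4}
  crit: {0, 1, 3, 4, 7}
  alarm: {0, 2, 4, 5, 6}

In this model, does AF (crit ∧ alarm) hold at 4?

Sat(crit ∧ alarm) = {0, 4}
AF (crit ∧ alarm): least fixpoint, start Z0 = {0, 4}, add states with every successor in Z. Already a fixed point.
Sat(AF (crit ∧ alarm)) = {0, 4}
4 ∈ Sat(AF (crit ∧ alarm)) = {0, 4}, so the formula holds at 4.

Yes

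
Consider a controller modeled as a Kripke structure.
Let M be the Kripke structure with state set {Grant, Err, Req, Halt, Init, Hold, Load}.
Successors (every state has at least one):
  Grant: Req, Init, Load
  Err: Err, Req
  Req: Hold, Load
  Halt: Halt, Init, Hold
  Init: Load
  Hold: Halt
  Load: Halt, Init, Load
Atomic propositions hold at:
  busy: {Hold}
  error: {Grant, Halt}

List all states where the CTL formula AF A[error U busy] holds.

A[error U busy]: least fixpoint, start Z0 = Sat(busy) = {Hold}, add states in Sat(error) with every successor in Z. Already a fixed point.
Sat(A[error U busy]) = {Hold}
AF A[error U busy]: least fixpoint, start Z0 = {Hold}, add states with every successor in Z. Already a fixed point.
Sat(AF A[error U busy]) = {Hold}

{Hold}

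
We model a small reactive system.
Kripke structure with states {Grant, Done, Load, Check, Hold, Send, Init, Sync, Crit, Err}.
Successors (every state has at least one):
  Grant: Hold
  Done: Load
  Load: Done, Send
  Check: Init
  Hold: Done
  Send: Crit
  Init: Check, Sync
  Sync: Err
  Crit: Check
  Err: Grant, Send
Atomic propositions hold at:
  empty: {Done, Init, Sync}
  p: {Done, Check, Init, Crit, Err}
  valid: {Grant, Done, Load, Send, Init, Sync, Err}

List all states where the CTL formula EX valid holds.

Sat(EX valid) = {s : some successor in {Grant, Done, Load, Send, Init, Sync, Err}} = {Done, Load, Check, Hold, Init, Sync, Err}

{Done, Load, Check, Hold, Init, Sync, Err}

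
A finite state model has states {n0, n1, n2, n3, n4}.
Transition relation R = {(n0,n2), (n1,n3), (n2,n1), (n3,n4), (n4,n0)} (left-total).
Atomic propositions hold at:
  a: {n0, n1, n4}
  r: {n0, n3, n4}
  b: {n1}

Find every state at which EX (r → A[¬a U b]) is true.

Sat(¬a) = {n2, n3}
A[¬a U b]: least fixpoint, start Z0 = Sat(b) = {n1}, add states in Sat(¬a) with every successor in Z. Z1 = {n1, n2}; fixed.
Sat(A[¬a U b]) = {n1, n2}
Sat(r → A[¬a U b]) = {n1, n2}
Sat(EX (r → A[¬a U b])) = {s : some successor in {n1, n2}} = {n0, n2}

{n0, n2}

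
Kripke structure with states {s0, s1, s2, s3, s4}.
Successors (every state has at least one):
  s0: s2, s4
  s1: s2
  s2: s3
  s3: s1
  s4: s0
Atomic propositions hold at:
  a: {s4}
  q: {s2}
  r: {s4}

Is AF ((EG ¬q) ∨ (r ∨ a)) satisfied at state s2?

Sat(¬q) = {s0, s1, s3, s4}
EG ¬q: greatest fixpoint, start Z0 = {s0, s1, s3, s4}, keep only states in Sat with some successor in Z. Z1 = {s0, s3, s4}; Z2 = {s0, s4}; fixed.
Sat(EG ¬q) = {s0, s4}
Sat(r ∨ a) = {s4}
Sat((EG ¬q) ∨ (r ∨ a)) = {s0, s4}
AF ((EG ¬q) ∨ (r ∨ a)): least fixpoint, start Z0 = {s0, s4}, add states with every successor in Z. Already a fixed point.
Sat(AF ((EG ¬q) ∨ (r ∨ a))) = {s0, s4}
s2 ∉ Sat(AF ((EG ¬q) ∨ (r ∨ a))) = {s0, s4}, so the formula does not hold at s2.

No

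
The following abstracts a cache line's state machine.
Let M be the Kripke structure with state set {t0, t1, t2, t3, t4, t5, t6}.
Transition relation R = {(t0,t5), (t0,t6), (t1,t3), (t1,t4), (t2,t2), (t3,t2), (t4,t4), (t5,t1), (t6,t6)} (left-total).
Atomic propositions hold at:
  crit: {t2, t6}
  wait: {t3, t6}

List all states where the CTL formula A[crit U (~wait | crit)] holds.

{t0, t1, t2, t4, t5, t6}

Sat(~wait) = {t0, t1, t2, t4, t5}
Sat(~wait | crit) = {t0, t1, t2, t4, t5, t6}
A[crit U (~wait | crit)]: least fixpoint, start Z0 = Sat((~wait | crit)) = {t0, t1, t2, t4, t5, t6}, add states in Sat(crit) with every successor in Z. Already a fixed point.
Sat(A[crit U (~wait | crit)]) = {t0, t1, t2, t4, t5, t6}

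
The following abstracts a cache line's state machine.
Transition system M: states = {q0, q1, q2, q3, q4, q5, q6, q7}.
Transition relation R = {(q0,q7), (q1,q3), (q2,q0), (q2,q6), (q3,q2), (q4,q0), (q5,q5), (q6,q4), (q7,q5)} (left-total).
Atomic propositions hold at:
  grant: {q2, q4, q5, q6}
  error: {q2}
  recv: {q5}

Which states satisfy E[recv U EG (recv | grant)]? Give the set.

{q5}

Sat(recv | grant) = {q2, q4, q5, q6}
EG (recv | grant): greatest fixpoint, start Z0 = {q2, q4, q5, q6}, keep only states in Sat with some successor in Z. Z1 = {q2, q5, q6}; Z2 = {q2, q5}; Z3 = {q5}; fixed.
Sat(EG (recv | grant)) = {q5}
E[recv U EG (recv | grant)]: least fixpoint, start Z0 = Sat(EG (recv | grant)) = {q5}, add states in Sat(recv) with some successor in Z. Already a fixed point.
Sat(E[recv U EG (recv | grant)]) = {q5}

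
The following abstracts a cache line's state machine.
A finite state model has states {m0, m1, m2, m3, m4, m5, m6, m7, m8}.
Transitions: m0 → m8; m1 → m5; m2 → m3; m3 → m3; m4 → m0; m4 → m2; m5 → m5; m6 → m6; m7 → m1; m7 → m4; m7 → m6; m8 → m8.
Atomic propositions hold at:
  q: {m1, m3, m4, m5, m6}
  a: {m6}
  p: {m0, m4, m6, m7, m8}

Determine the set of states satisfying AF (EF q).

{m1, m2, m3, m4, m5, m6, m7}

EF q: least fixpoint, start Z0 = {m1, m3, m4, m5, m6}, add states with some successor in Z. Z1 = {m1, m2, m3, m4, m5, m6, m7}; fixed.
Sat(EF q) = {m1, m2, m3, m4, m5, m6, m7}
AF (EF q): least fixpoint, start Z0 = {m1, m2, m3, m4, m5, m6, m7}, add states with every successor in Z. Already a fixed point.
Sat(AF (EF q)) = {m1, m2, m3, m4, m5, m6, m7}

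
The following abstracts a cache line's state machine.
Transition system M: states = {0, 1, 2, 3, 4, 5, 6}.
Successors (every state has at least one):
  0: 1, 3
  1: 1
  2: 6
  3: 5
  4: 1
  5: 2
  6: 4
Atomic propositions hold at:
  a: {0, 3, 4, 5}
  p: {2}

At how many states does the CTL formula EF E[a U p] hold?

E[a U p]: least fixpoint, start Z0 = Sat(p) = {2}, add states in Sat(a) with some successor in Z. Z1 = {2, 5}; Z2 = {2, 3, 5}; Z3 = {0, 2, 3, 5}; fixed.
Sat(E[a U p]) = {0, 2, 3, 5}
EF E[a U p]: least fixpoint, start Z0 = {0, 2, 3, 5}, add states with some successor in Z. Already a fixed point.
Sat(EF E[a U p]) = {0, 2, 3, 5}
|Sat(EF E[a U p])| = |{0, 2, 3, 5}| = 4.

4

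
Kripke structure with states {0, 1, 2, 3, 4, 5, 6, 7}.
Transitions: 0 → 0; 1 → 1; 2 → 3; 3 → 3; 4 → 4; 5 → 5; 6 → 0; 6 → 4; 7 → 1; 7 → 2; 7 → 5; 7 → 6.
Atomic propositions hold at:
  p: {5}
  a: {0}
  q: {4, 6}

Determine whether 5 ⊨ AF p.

AF p: least fixpoint, start Z0 = {5}, add states with every successor in Z. Already a fixed point.
Sat(AF p) = {5}
5 ∈ Sat(AF p) = {5}, so the formula holds at 5.

Yes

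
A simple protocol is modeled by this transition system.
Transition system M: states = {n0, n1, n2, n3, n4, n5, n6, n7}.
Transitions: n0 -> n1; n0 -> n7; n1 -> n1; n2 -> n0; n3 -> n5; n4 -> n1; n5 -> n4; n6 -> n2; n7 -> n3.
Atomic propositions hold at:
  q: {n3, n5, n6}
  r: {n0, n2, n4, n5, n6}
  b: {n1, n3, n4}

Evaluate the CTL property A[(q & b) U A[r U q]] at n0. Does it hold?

Sat(q & b) = {n3}
A[r U q]: least fixpoint, start Z0 = Sat(q) = {n3, n5, n6}, add states in Sat(r) with every successor in Z. Already a fixed point.
Sat(A[r U q]) = {n3, n5, n6}
A[(q & b) U A[r U q]]: least fixpoint, start Z0 = Sat(A[r U q]) = {n3, n5, n6}, add states in Sat(q & b) with every successor in Z. Already a fixed point.
Sat(A[(q & b) U A[r U q]]) = {n3, n5, n6}
n0 ∉ Sat(A[(q & b) U A[r U q]]) = {n3, n5, n6}, so the formula does not hold at n0.

No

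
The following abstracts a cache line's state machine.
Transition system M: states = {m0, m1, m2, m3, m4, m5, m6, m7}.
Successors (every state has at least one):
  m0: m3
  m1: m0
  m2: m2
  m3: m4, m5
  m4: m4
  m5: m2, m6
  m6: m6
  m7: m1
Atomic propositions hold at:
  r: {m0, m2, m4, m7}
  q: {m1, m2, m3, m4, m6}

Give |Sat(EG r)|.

EG r: greatest fixpoint, start Z0 = {m0, m2, m4, m7}, keep only states in Sat with some successor in Z. Z1 = {m2, m4}; fixed.
Sat(EG r) = {m2, m4}
|Sat(EG r)| = |{m2, m4}| = 2.

2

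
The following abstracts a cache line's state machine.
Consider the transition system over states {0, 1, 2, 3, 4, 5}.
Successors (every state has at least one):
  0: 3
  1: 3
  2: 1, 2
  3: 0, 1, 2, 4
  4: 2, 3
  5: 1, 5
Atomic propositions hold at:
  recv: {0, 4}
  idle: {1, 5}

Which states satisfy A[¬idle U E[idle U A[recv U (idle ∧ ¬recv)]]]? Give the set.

{1, 5}

Sat(¬idle) = {0, 2, 3, 4}
Sat(¬recv) = {1, 2, 3, 5}
Sat(idle ∧ ¬recv) = {1, 5}
A[recv U (idle ∧ ¬recv)]: least fixpoint, start Z0 = Sat((idle ∧ ¬recv)) = {1, 5}, add states in Sat(recv) with every successor in Z. Already a fixed point.
Sat(A[recv U (idle ∧ ¬recv)]) = {1, 5}
E[idle U A[recv U (idle ∧ ¬recv)]]: least fixpoint, start Z0 = Sat(A[recv U (idle ∧ ¬recv)]) = {1, 5}, add states in Sat(idle) with some successor in Z. Already a fixed point.
Sat(E[idle U A[recv U (idle ∧ ¬recv)]]) = {1, 5}
A[¬idle U E[idle U A[recv U (idle ∧ ¬recv)]]]: least fixpoint, start Z0 = Sat(E[idle U A[recv U (idle ∧ ¬recv)]]) = {1, 5}, add states in Sat(¬idle) with every successor in Z. Already a fixed point.
Sat(A[¬idle U E[idle U A[recv U (idle ∧ ¬recv)]]]) = {1, 5}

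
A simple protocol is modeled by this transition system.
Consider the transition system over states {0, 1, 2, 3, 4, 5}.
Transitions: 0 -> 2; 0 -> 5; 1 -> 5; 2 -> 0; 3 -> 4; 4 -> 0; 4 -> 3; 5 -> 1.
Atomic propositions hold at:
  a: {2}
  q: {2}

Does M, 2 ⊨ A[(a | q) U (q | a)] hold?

Yes

Sat(a | q) = {2}
Sat(q | a) = {2}
A[(a | q) U (q | a)]: least fixpoint, start Z0 = Sat((q | a)) = {2}, add states in Sat(a | q) with every successor in Z. Already a fixed point.
Sat(A[(a | q) U (q | a)]) = {2}
2 ∈ Sat(A[(a | q) U (q | a)]) = {2}, so the formula holds at 2.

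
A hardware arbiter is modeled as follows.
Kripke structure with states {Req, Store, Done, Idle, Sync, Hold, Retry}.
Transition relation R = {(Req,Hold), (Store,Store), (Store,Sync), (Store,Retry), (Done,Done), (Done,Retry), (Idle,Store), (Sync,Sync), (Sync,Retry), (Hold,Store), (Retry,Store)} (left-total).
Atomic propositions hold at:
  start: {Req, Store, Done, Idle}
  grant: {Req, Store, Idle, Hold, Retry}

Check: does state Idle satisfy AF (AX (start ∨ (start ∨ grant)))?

Yes

Sat(start ∨ grant) = {Req, Store, Done, Idle, Hold, Retry}
Sat(start ∨ (start ∨ grant)) = {Req, Store, Done, Idle, Hold, Retry}
Sat(AX (start ∨ (start ∨ grant))) = {s : every successor in {Req, Store, Done, Idle, Hold, Retry}} = {Req, Done, Idle, Hold, Retry}
AF (AX (start ∨ (start ∨ grant))): least fixpoint, start Z0 = {Req, Done, Idle, Hold, Retry}, add states with every successor in Z. Already a fixed point.
Sat(AF (AX (start ∨ (start ∨ grant)))) = {Req, Done, Idle, Hold, Retry}
Idle ∈ Sat(AF (AX (start ∨ (start ∨ grant)))) = {Req, Done, Idle, Hold, Retry}, so the formula holds at Idle.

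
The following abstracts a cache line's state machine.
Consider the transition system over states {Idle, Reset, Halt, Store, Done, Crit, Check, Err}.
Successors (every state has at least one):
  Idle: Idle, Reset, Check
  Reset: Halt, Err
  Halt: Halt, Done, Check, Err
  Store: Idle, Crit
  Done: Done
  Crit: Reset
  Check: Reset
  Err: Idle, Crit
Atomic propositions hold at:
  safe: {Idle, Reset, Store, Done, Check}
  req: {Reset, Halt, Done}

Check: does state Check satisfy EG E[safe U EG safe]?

EG safe: greatest fixpoint, start Z0 = {Idle, Reset, Store, Done, Check}, keep only states in Sat with some successor in Z. Z1 = {Idle, Store, Done, Check}; Z2 = {Idle, Store, Done}; fixed.
Sat(EG safe) = {Idle, Store, Done}
E[safe U EG safe]: least fixpoint, start Z0 = Sat(EG safe) = {Idle, Store, Done}, add states in Sat(safe) with some successor in Z. Already a fixed point.
Sat(E[safe U EG safe]) = {Idle, Store, Done}
EG E[safe U EG safe]: greatest fixpoint, start Z0 = {Idle, Store, Done}, keep only states in Sat with some successor in Z. Already a fixed point.
Sat(EG E[safe U EG safe]) = {Idle, Store, Done}
Check ∉ Sat(EG E[safe U EG safe]) = {Idle, Store, Done}, so the formula does not hold at Check.

No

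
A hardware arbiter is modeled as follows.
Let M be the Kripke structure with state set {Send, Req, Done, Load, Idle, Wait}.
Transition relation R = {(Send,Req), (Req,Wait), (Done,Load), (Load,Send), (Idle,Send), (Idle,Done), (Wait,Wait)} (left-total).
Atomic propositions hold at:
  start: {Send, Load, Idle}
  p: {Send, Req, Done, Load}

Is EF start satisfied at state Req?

No

EF start: least fixpoint, start Z0 = {Send, Load, Idle}, add states with some successor in Z. Z1 = {Send, Done, Load, Idle}; fixed.
Sat(EF start) = {Send, Done, Load, Idle}
Req ∉ Sat(EF start) = {Send, Done, Load, Idle}, so the formula does not hold at Req.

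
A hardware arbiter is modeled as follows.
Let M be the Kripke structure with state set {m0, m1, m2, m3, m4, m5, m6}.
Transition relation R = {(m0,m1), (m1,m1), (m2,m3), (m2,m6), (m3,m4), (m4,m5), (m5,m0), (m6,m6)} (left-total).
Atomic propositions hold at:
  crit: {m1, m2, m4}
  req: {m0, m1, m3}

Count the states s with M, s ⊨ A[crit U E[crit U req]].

4

E[crit U req]: least fixpoint, start Z0 = Sat(req) = {m0, m1, m3}, add states in Sat(crit) with some successor in Z. Z1 = {m0, m1, m2, m3}; fixed.
Sat(E[crit U req]) = {m0, m1, m2, m3}
A[crit U E[crit U req]]: least fixpoint, start Z0 = Sat(E[crit U req]) = {m0, m1, m2, m3}, add states in Sat(crit) with every successor in Z. Already a fixed point.
Sat(A[crit U E[crit U req]]) = {m0, m1, m2, m3}
|Sat(A[crit U E[crit U req]])| = |{m0, m1, m2, m3}| = 4.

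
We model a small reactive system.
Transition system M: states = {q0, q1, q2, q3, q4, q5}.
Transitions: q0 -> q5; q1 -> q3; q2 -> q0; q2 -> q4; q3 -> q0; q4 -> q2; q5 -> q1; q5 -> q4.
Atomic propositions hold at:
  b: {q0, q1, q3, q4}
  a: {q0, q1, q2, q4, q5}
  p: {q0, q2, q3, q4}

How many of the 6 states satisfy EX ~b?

Sat(~b) = {q2, q5}
Sat(EX ~b) = {s : some successor in {q2, q5}} = {q0, q4}
|Sat(EX ~b)| = |{q0, q4}| = 2.

2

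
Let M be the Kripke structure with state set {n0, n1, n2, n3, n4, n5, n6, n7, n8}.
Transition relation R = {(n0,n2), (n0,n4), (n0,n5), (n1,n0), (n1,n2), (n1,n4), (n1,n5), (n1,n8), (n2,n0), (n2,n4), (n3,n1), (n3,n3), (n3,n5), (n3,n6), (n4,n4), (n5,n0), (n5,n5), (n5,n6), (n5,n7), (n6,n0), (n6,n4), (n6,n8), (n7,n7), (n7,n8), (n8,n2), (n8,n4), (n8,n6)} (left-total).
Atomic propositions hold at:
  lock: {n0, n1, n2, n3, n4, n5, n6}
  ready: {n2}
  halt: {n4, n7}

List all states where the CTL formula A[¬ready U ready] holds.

Sat(¬ready) = {n0, n1, n3, n4, n5, n6, n7, n8}
A[¬ready U ready]: least fixpoint, start Z0 = Sat(ready) = {n2}, add states in Sat(¬ready) with every successor in Z. Already a fixed point.
Sat(A[¬ready U ready]) = {n2}

{n2}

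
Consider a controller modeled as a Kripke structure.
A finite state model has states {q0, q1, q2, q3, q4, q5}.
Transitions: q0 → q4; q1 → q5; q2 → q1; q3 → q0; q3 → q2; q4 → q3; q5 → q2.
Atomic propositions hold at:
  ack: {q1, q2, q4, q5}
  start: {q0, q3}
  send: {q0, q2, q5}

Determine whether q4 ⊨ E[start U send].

No

E[start U send]: least fixpoint, start Z0 = Sat(send) = {q0, q2, q5}, add states in Sat(start) with some successor in Z. Z1 = {q0, q2, q3, q5}; fixed.
Sat(E[start U send]) = {q0, q2, q3, q5}
q4 ∉ Sat(E[start U send]) = {q0, q2, q3, q5}, so the formula does not hold at q4.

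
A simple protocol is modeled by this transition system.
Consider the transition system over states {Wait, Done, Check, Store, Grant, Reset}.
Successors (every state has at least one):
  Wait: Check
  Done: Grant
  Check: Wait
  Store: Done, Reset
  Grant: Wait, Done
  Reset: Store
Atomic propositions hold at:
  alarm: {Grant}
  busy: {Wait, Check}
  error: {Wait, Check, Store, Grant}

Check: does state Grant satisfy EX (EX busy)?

Yes

Sat(EX busy) = {s : some successor in {Wait, Check}} = {Wait, Check, Grant}
Sat(EX (EX busy)) = {s : some successor in {Wait, Check, Grant}} = {Wait, Done, Check, Grant}
Grant ∈ Sat(EX (EX busy)) = {Wait, Done, Check, Grant}, so the formula holds at Grant.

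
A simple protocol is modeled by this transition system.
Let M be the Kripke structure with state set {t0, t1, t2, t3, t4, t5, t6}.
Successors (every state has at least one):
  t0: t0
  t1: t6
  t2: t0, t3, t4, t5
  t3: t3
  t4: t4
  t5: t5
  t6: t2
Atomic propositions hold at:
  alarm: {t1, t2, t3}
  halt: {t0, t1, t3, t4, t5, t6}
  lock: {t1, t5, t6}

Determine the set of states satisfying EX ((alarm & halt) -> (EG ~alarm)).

{t0, t1, t2, t4, t5, t6}

Sat(alarm & halt) = {t1, t3}
Sat(~alarm) = {t0, t4, t5, t6}
EG ~alarm: greatest fixpoint, start Z0 = {t0, t4, t5, t6}, keep only states in Sat with some successor in Z. Z1 = {t0, t4, t5}; fixed.
Sat(EG ~alarm) = {t0, t4, t5}
Sat((alarm & halt) -> (EG ~alarm)) = {t0, t2, t4, t5, t6}
Sat(EX ((alarm & halt) -> (EG ~alarm))) = {s : some successor in {t0, t2, t4, t5, t6}} = {t0, t1, t2, t4, t5, t6}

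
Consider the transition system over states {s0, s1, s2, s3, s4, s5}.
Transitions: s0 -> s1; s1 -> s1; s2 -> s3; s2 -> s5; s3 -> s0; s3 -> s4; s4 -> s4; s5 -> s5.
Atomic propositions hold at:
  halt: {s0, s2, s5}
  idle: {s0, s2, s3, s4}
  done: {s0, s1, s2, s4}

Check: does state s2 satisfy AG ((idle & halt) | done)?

Sat(idle & halt) = {s0, s2}
Sat((idle & halt) | done) = {s0, s1, s2, s4}
AG ((idle & halt) | done): greatest fixpoint, start Z0 = {s0, s1, s2, s4}, keep only states in Sat with every successor in Z. Z1 = {s0, s1, s4}; fixed.
Sat(AG ((idle & halt) | done)) = {s0, s1, s4}
s2 ∉ Sat(AG ((idle & halt) | done)) = {s0, s1, s4}, so the formula does not hold at s2.

No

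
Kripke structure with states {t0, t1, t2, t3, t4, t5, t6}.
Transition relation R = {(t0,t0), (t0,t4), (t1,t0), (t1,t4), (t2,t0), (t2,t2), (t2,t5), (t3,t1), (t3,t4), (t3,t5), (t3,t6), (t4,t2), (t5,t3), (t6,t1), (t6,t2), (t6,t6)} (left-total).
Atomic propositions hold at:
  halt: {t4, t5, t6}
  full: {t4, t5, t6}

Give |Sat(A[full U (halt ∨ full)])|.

Sat(halt ∨ full) = {t4, t5, t6}
A[full U (halt ∨ full)]: least fixpoint, start Z0 = Sat((halt ∨ full)) = {t4, t5, t6}, add states in Sat(full) with every successor in Z. Already a fixed point.
Sat(A[full U (halt ∨ full)]) = {t4, t5, t6}
|Sat(A[full U (halt ∨ full)])| = |{t4, t5, t6}| = 3.

3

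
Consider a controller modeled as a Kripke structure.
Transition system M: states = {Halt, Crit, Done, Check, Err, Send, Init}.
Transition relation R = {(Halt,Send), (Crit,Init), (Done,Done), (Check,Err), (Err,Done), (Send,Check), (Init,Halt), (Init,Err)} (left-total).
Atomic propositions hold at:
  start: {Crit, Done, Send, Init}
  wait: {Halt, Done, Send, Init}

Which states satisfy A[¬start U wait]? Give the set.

{Halt, Done, Check, Err, Send, Init}

Sat(¬start) = {Halt, Check, Err}
A[¬start U wait]: least fixpoint, start Z0 = Sat(wait) = {Halt, Done, Send, Init}, add states in Sat(¬start) with every successor in Z. Z1 = {Halt, Done, Err, Send, Init}; Z2 = {Halt, Done, Check, Err, Send, Init}; fixed.
Sat(A[¬start U wait]) = {Halt, Done, Check, Err, Send, Init}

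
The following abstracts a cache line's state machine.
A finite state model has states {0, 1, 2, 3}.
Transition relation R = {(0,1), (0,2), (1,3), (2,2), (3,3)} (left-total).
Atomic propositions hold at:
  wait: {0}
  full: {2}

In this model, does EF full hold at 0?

EF full: least fixpoint, start Z0 = {2}, add states with some successor in Z. Z1 = {0, 2}; fixed.
Sat(EF full) = {0, 2}
0 ∈ Sat(EF full) = {0, 2}, so the formula holds at 0.

Yes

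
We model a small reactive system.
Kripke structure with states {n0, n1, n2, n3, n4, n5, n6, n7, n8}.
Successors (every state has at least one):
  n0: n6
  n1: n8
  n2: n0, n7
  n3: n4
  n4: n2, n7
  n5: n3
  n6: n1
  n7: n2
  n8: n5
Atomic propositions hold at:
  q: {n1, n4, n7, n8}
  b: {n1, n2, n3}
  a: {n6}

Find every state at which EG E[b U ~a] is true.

Sat(~a) = {n0, n1, n2, n3, n4, n5, n7, n8}
E[b U ~a]: least fixpoint, start Z0 = Sat(~a) = {n0, n1, n2, n3, n4, n5, n7, n8}, add states in Sat(b) with some successor in Z. Already a fixed point.
Sat(E[b U ~a]) = {n0, n1, n2, n3, n4, n5, n7, n8}
EG E[b U ~a]: greatest fixpoint, start Z0 = {n0, n1, n2, n3, n4, n5, n7, n8}, keep only states in Sat with some successor in Z. Z1 = {n1, n2, n3, n4, n5, n7, n8}; fixed.
Sat(EG E[b U ~a]) = {n1, n2, n3, n4, n5, n7, n8}

{n1, n2, n3, n4, n5, n7, n8}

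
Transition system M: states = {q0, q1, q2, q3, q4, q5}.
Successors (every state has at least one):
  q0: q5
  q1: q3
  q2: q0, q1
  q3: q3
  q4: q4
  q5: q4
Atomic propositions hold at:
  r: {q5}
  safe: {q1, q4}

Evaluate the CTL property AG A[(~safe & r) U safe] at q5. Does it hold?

Yes

Sat(~safe) = {q0, q2, q3, q5}
Sat(~safe & r) = {q5}
A[(~safe & r) U safe]: least fixpoint, start Z0 = Sat(safe) = {q1, q4}, add states in Sat(~safe & r) with every successor in Z. Z1 = {q1, q4, q5}; fixed.
Sat(A[(~safe & r) U safe]) = {q1, q4, q5}
AG A[(~safe & r) U safe]: greatest fixpoint, start Z0 = {q1, q4, q5}, keep only states in Sat with every successor in Z. Z1 = {q4, q5}; fixed.
Sat(AG A[(~safe & r) U safe]) = {q4, q5}
q5 ∈ Sat(AG A[(~safe & r) U safe]) = {q4, q5}, so the formula holds at q5.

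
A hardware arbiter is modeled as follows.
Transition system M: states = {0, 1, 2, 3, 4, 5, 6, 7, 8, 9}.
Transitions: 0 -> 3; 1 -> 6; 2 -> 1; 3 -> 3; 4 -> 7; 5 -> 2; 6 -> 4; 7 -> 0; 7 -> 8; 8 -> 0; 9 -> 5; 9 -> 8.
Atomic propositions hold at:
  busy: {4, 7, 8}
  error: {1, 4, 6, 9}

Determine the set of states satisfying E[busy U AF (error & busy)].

{1, 2, 4, 5, 6}

Sat(error & busy) = {4}
AF (error & busy): least fixpoint, start Z0 = {4}, add states with every successor in Z. Z1 = {4, 6}; Z2 = {1, 4, 6}; Z3 = {1, 2, 4, 6}; Z4 = {1, 2, 4, 5, 6}; fixed.
Sat(AF (error & busy)) = {1, 2, 4, 5, 6}
E[busy U AF (error & busy)]: least fixpoint, start Z0 = Sat(AF (error & busy)) = {1, 2, 4, 5, 6}, add states in Sat(busy) with some successor in Z. Already a fixed point.
Sat(E[busy U AF (error & busy)]) = {1, 2, 4, 5, 6}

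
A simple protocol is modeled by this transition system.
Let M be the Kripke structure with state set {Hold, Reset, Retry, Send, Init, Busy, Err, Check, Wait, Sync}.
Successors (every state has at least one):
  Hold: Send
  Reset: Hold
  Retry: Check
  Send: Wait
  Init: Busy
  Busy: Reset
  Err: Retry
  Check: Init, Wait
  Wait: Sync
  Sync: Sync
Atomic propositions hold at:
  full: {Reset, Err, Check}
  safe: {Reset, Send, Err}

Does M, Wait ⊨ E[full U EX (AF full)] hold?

No

AF full: least fixpoint, start Z0 = {Reset, Err, Check}, add states with every successor in Z. Z1 = {Reset, Retry, Busy, Err, Check}; Z2 = {Reset, Retry, Init, Busy, Err, Check}; fixed.
Sat(AF full) = {Reset, Retry, Init, Busy, Err, Check}
Sat(EX (AF full)) = {s : some successor in {Reset, Retry, Init, Busy, Err, Check}} = {Retry, Init, Busy, Err, Check}
E[full U EX (AF full)]: least fixpoint, start Z0 = Sat(EX (AF full)) = {Retry, Init, Busy, Err, Check}, add states in Sat(full) with some successor in Z. Already a fixed point.
Sat(E[full U EX (AF full)]) = {Retry, Init, Busy, Err, Check}
Wait ∉ Sat(E[full U EX (AF full)]) = {Retry, Init, Busy, Err, Check}, so the formula does not hold at Wait.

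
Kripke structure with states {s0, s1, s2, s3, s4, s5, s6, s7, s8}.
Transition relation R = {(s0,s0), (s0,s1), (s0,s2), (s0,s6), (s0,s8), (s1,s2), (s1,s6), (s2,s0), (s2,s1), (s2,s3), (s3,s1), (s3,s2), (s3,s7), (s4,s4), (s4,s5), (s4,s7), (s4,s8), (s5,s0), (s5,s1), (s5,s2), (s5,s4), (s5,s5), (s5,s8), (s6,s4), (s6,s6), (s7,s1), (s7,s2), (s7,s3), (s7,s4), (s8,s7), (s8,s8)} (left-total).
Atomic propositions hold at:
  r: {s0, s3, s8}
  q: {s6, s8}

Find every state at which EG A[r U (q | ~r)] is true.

{s1, s2, s3, s4, s5, s6, s7, s8}

Sat(~r) = {s1, s2, s4, s5, s6, s7}
Sat(q | ~r) = {s1, s2, s4, s5, s6, s7, s8}
A[r U (q | ~r)]: least fixpoint, start Z0 = Sat((q | ~r)) = {s1, s2, s4, s5, s6, s7, s8}, add states in Sat(r) with every successor in Z. Z1 = {s1, s2, s3, s4, s5, s6, s7, s8}; fixed.
Sat(A[r U (q | ~r)]) = {s1, s2, s3, s4, s5, s6, s7, s8}
EG A[r U (q | ~r)]: greatest fixpoint, start Z0 = {s1, s2, s3, s4, s5, s6, s7, s8}, keep only states in Sat with some successor in Z. Already a fixed point.
Sat(EG A[r U (q | ~r)]) = {s1, s2, s3, s4, s5, s6, s7, s8}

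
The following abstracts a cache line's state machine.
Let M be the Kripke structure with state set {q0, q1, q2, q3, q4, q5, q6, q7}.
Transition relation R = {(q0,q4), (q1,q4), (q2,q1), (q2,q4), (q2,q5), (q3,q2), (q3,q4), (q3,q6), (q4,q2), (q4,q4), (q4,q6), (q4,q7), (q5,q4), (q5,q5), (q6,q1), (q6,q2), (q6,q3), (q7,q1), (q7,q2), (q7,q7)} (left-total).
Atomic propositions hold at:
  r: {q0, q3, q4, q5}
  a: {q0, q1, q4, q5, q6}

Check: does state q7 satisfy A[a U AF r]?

AF r: least fixpoint, start Z0 = {q0, q3, q4, q5}, add states with every successor in Z. Z1 = {q0, q1, q3, q4, q5}; Z2 = {q0, q1, q2, q3, q4, q5}; Z3 = {q0, q1, q2, q3, q4, q5, q6}; fixed.
Sat(AF r) = {q0, q1, q2, q3, q4, q5, q6}
A[a U AF r]: least fixpoint, start Z0 = Sat(AF r) = {q0, q1, q2, q3, q4, q5, q6}, add states in Sat(a) with every successor in Z. Already a fixed point.
Sat(A[a U AF r]) = {q0, q1, q2, q3, q4, q5, q6}
q7 ∉ Sat(A[a U AF r]) = {q0, q1, q2, q3, q4, q5, q6}, so the formula does not hold at q7.

No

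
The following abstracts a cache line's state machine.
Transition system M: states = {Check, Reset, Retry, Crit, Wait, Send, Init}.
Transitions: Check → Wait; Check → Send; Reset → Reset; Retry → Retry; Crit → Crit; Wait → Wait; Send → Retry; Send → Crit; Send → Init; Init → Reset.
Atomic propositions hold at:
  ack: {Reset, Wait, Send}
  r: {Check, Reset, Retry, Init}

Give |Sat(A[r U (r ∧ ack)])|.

2

Sat(r ∧ ack) = {Reset}
A[r U (r ∧ ack)]: least fixpoint, start Z0 = Sat((r ∧ ack)) = {Reset}, add states in Sat(r) with every successor in Z. Z1 = {Reset, Init}; fixed.
Sat(A[r U (r ∧ ack)]) = {Reset, Init}
|Sat(A[r U (r ∧ ack)])| = |{Reset, Init}| = 2.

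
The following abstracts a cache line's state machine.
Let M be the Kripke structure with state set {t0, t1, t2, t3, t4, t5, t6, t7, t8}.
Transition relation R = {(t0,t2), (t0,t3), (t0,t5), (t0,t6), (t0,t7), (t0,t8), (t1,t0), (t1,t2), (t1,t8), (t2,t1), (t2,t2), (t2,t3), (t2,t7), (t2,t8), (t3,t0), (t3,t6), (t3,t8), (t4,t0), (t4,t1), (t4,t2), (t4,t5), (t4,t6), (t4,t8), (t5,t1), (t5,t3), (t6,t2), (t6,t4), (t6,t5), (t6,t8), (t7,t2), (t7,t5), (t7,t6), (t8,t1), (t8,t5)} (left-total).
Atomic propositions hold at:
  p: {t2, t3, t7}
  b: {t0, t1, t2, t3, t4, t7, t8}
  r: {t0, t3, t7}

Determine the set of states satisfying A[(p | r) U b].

{t0, t1, t2, t3, t4, t7, t8}

Sat(p | r) = {t0, t2, t3, t7}
A[(p | r) U b]: least fixpoint, start Z0 = Sat(b) = {t0, t1, t2, t3, t4, t7, t8}, add states in Sat(p | r) with every successor in Z. Already a fixed point.
Sat(A[(p | r) U b]) = {t0, t1, t2, t3, t4, t7, t8}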